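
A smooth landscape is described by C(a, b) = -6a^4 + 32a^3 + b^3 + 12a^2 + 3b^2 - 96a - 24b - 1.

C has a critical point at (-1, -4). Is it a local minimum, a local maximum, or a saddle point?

local maximum

The mixed partial ∂²C/∂a∂b is 0, so the Hessian at any point is diag(C_aa, C_bb) = diag(24(-3a^2 + 8a + 1), 6(b + 1)).
At (-1, -4): H = diag(-240, -18).
Both eigenvalues are negative, so H is negative definite: a local maximum.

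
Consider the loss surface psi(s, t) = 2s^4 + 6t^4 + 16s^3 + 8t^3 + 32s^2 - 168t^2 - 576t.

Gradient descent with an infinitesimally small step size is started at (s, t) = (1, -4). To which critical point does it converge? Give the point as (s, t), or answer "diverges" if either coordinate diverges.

(0, -3)

psi is separable, so gradient descent decouples: s follows -∂psi/∂s, t follows -∂psi/∂t.
∂psi/∂s = 8s(s + 2)(s + 4); at s=1 this is 120, so s decreases.
∂psi/∂t = 24(t - 4)(t + 2)(t + 3); at t=-4 this is -384, so t increases.
s converges to its nearest critical value 0 (a local min of the s-part); t converges to -3. The iterate converges to (0, -3).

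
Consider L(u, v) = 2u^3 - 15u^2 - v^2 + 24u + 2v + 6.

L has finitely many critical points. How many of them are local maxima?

1

L separates as a function of u plus a function of v, so ∇L=0 decouples.
∂L/∂u = 6(u - 4)(u - 1) = 0 at u ∈ {1, 4}; ∂L/∂v = -2(v - 1) = 0 at v ∈ {1}.
The Hessian is diagonal: diag(L_uu, L_vv). Second derivatives: L_uu(1)=-18, L_uu(4)=18; L_vv(1)=-2.
Local maxima occur where both diagonal entries negative: (1, 1). Count: 1.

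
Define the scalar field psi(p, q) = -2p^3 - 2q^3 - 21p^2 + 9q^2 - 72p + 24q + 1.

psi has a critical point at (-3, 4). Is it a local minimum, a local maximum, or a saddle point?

The mixed partial ∂²psi/∂p∂q is 0, so the Hessian at any point is diag(psi_pp, psi_qq) = diag(-6(2p + 7), 6(-2q + 3)).
At (-3, 4): H = diag(-6, -30).
Both eigenvalues are negative, so H is negative definite: a local maximum.

local maximum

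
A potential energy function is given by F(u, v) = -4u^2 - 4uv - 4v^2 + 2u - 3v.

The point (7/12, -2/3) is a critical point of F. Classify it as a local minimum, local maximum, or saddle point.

The Hessian of F is constant: H = [[-8, -4], [-4, -8]].
det(H) = (-8)·(-8) − (-4)² = 48.
det(H) > 0 and tr(H) = -16 < 0, so H is negative definite and the point is a local maximum.

local maximum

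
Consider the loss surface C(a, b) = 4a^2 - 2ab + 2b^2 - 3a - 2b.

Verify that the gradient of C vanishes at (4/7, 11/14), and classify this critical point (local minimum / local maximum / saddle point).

local minimum

∇C = (8a - 2b - 3, -2a + 4b - 2); substituting (4/7, 11/14) gives ∇C = (0, 0), so (4/7, 11/14) is indeed a critical point.
The Hessian of C is constant: H = [[8, -2], [-2, 4]].
det(H) = 8·4 − (-2)² = 28.
det(H) > 0 and tr(H) = 12 > 0, so H is positive definite and the point is a local minimum.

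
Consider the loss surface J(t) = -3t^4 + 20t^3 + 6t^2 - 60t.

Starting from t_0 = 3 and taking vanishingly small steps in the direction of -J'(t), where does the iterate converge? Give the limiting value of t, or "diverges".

J'(t) = -12(t - 5)(t - 1)(t + 1), so J'(3) = 192.
Gradient descent moves in the -J' direction, i.e. t is decreasing.
The nearest critical point in that direction is t = 1, where J'' = 96 > 0 (a local minimum). The iterate converges there.

1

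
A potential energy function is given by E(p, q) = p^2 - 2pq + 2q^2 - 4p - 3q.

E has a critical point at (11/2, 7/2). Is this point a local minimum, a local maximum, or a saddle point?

local minimum

The Hessian of E is constant: H = [[2, -2], [-2, 4]].
det(H) = 2·4 − (-2)² = 4.
det(H) > 0 and tr(H) = 6 > 0, so H is positive definite and the point is a local minimum.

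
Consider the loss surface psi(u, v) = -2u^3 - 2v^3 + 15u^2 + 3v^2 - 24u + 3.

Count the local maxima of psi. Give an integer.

1

psi separates as a function of u plus a function of v, so ∇psi=0 decouples.
∂psi/∂u = -6(u - 4)(u - 1) = 0 at u ∈ {1, 4}; ∂psi/∂v = -6v(v - 1) = 0 at v ∈ {0, 1}.
The Hessian is diagonal: diag(psi_uu, psi_vv). Second derivatives: psi_uu(1)=18, psi_uu(4)=-18; psi_vv(0)=6, psi_vv(1)=-6.
Local maxima occur where both diagonal entries negative: (4, 1). Count: 1.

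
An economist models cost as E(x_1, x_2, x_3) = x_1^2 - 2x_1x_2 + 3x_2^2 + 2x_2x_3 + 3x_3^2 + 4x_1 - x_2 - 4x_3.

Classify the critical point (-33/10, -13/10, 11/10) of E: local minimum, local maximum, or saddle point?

The Hessian is constant: H = [[2, -2, 0], [-2, 6, 2], [0, 2, 6]].
Leading principal minors: Δ₁ = 2, Δ₂ = 8, Δ₃ = 40.
All leading minors are positive, so H is positive definite: a local minimum.

local minimum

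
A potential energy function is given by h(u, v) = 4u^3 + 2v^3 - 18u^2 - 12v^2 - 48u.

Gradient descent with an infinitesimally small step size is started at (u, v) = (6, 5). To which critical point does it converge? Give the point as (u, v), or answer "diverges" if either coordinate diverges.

h is separable, so gradient descent decouples: u follows -∂h/∂u, v follows -∂h/∂v.
∂h/∂u = 12(u - 4)(u + 1); at u=6 this is 168, so u decreases.
∂h/∂v = 6v(v - 4); at v=5 this is 30, so v decreases.
u converges to its nearest critical value 4 (a local min of the u-part); v converges to 4. The iterate converges to (4, 4).

(4, 4)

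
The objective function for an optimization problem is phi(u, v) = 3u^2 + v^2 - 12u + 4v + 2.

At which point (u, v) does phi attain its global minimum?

phi(u,v) separates as P(u) + Q(v) + 2, so its minimum is min P + min Q + 2.
P'(u) = 6u - 12 vanishes at u ∈ {2}; Q'(v) = 2v + 4 vanishes at v ∈ {-2}.
Local minima of P (where P''>0): P(2)=-12. Local minima of Q: Q(-2)=-4.
So the global minimum of phi is P(2) + Q(-2) + 2 = -12 − 4 + 2 = -14, attained at (2, -2).

(2, -2)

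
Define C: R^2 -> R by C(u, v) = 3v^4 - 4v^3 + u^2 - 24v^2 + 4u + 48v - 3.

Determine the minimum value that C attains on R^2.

-119

C(u,v) separates as P(u) + Q(v) − 3, so its minimum is min P + min Q − 3.
P'(u) = 2u + 4 vanishes at u ∈ {-2}; Q'(v) = 12(v - 2)(v - 1)(v + 2) vanishes at v ∈ {-2, 1, 2}.
Local minima of P (where P''>0): P(-2)=-4. Local minima of Q: Q(-2)=-112, Q(2)=16.
So the global minimum of C is P(-2) + Q(-2) − 3 = -4 − 112 − 3 = -119, attained at (-2, -2).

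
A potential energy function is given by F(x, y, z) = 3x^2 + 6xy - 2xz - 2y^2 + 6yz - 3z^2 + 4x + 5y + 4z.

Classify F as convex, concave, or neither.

neither

F is quadratic, so its Hessian is the constant matrix H = [[6, 6, -2], [6, -4, 6], [-2, 6, -6]].
Leading principal minors: 6, -60, 16.
Neither pattern holds ⇒ H is indefinite ⇒ neither convex nor concave.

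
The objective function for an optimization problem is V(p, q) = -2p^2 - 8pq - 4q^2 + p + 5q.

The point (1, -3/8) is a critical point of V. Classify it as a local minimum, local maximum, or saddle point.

The Hessian of V is constant: H = [[-4, -8], [-8, -8]].
det(H) = (-4)·(-8) − (-8)² = -32.
Since det(H) < 0, H is indefinite and the critical point is a saddle point.

saddle point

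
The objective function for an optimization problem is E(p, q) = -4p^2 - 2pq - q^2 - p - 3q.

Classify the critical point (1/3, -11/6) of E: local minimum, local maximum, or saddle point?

The Hessian of E is constant: H = [[-8, -2], [-2, -2]].
det(H) = (-8)·(-2) − (-2)² = 12.
det(H) > 0 and tr(H) = -10 < 0, so H is negative definite and the point is a local maximum.

local maximum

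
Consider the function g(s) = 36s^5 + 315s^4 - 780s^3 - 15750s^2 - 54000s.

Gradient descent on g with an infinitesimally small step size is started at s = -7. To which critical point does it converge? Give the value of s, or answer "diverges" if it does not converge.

diverges

g'(s) = 180(s - 5)(s + 3)(s + 4)(s + 5), so g'(-7) = 51840.
Gradient descent moves in the -g' direction, i.e. s is decreasing.
There is no critical point below s=-7, and g' keeps the same sign, so the iterate runs off to −∞.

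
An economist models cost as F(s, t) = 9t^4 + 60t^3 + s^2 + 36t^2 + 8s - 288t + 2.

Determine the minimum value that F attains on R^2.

-197

F(s,t) separates as P(s) + Q(t) + 2, so its minimum is min P + min Q + 2.
P'(s) = 2s + 8 vanishes at s ∈ {-4}; Q'(t) = 36(t - 1)(t + 2)(t + 4) vanishes at t ∈ {-4, -2, 1}.
Local minima of P (where P''>0): P(-4)=-16. Local minima of Q: Q(-4)=192, Q(1)=-183.
So the global minimum of F is P(-4) + Q(1) + 2 = -16 − 183 + 2 = -197, attained at (-4, 1).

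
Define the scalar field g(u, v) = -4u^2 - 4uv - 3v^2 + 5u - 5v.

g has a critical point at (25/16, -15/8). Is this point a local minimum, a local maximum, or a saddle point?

The Hessian of g is constant: H = [[-8, -4], [-4, -6]].
det(H) = (-8)·(-6) − (-4)² = 32.
det(H) > 0 and tr(H) = -14 < 0, so H is negative definite and the point is a local maximum.

local maximum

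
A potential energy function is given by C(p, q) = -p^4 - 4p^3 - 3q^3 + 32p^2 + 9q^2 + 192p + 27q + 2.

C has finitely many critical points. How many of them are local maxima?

2

C separates as a function of p plus a function of q, so ∇C=0 decouples.
∂C/∂p = -4(p - 4)(p + 3)(p + 4) = 0 at p ∈ {-4, -3, 4}; ∂C/∂q = -9(q - 3)(q + 1) = 0 at q ∈ {-1, 3}.
The Hessian is diagonal: diag(C_pp, C_qq). Second derivatives: C_pp(-4)=-32, C_pp(-3)=28, C_pp(4)=-224; C_qq(-1)=36, C_qq(3)=-36.
Local maxima occur where both diagonal entries negative: (-4, 3), (4, 3). Count: 2.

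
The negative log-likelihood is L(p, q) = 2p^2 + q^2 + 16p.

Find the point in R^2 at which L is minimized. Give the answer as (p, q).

L(p,q) separates as A(p) + B(q), so its minimum is min A + min B.
A'(p) = 4p + 16 vanishes at p ∈ {-4}; B'(q) = 2q vanishes at q ∈ {0}.
Local minima of A (where A''>0): A(-4)=-32. Local minima of B: B(0)=0.
So the global minimum of L is A(-4) + B(0) = -32 + 0 = -32, attained at (-4, 0).

(-4, 0)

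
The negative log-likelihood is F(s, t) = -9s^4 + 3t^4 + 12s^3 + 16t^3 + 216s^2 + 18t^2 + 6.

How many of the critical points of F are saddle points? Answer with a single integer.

5

F separates as a function of s plus a function of t, so ∇F=0 decouples.
∂F/∂s = -36s(s - 4)(s + 3) = 0 at s ∈ {-3, 0, 4}; ∂F/∂t = 12t(t + 1)(t + 3) = 0 at t ∈ {-3, -1, 0}.
The Hessian is diagonal: diag(F_ss, F_tt). Second derivatives: F_ss(-3)=-756, F_ss(0)=432, F_ss(4)=-1008; F_tt(-3)=72, F_tt(-1)=-24, F_tt(0)=36.
Saddle points occur where the two diagonal entries have opposite signs: (-3, -3), (-3, 0), (0, -1), (4, -3), (4, 0). Count: 5.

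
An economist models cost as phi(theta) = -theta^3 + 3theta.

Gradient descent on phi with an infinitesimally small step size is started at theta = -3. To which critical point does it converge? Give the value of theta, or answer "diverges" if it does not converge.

-1

phi'(theta) = -3(theta - 1)(theta + 1), so phi'(-3) = -24.
Gradient descent moves in the -phi' direction, i.e. theta is increasing.
The nearest critical point in that direction is theta = -1, where phi'' = 6 > 0 (a local minimum). The iterate converges there.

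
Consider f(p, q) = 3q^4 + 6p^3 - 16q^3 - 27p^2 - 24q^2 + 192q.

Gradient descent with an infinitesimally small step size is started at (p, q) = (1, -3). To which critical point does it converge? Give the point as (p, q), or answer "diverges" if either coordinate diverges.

f is separable, so gradient descent decouples: p follows -∂f/∂p, q follows -∂f/∂q.
∂f/∂p = 18p(p - 3); at p=1 this is -36, so p increases.
∂f/∂q = 12(q - 4)(q - 2)(q + 2); at q=-3 this is -420, so q increases.
p converges to its nearest critical value 3 (a local min of the p-part); q converges to -2. The iterate converges to (3, -2).

(3, -2)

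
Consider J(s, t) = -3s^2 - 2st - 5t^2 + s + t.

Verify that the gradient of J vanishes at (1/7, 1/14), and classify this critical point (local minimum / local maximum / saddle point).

local maximum

∇J = (-6s - 2t + 1, -2s - 10t + 1); substituting (1/7, 1/14) gives ∇J = (0, 0), so (1/7, 1/14) is indeed a critical point.
The Hessian of J is constant: H = [[-6, -2], [-2, -10]].
det(H) = (-6)·(-10) − (-2)² = 56.
det(H) > 0 and tr(H) = -16 < 0, so H is negative definite and the point is a local maximum.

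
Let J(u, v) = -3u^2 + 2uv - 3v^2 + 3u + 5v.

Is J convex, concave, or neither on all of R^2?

J is quadratic, so its Hessian is the constant matrix H = [[-6, 2], [2, -6]].
det(H) = 32, tr(H) = -12.
det(H) > 0 and tr(H) < 0, so H is negative definite everywhere: concave.

concave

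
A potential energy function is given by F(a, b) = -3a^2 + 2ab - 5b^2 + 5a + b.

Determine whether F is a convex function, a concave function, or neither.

F is quadratic, so its Hessian is the constant matrix H = [[-6, 2], [2, -10]].
det(H) = 56, tr(H) = -16.
det(H) > 0 and tr(H) < 0, so H is negative definite everywhere: concave.

concave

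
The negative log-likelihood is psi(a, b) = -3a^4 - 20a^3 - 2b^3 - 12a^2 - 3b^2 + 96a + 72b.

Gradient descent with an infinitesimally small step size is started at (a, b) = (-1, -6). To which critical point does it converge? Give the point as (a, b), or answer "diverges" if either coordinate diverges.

(-2, -4)

psi is separable, so gradient descent decouples: a follows -∂psi/∂a, b follows -∂psi/∂b.
∂psi/∂a = -12(a - 1)(a + 2)(a + 4); at a=-1 this is 72, so a decreases.
∂psi/∂b = -6(b - 3)(b + 4); at b=-6 this is -108, so b increases.
a converges to its nearest critical value -2 (a local min of the a-part); b converges to -4. The iterate converges to (-2, -4).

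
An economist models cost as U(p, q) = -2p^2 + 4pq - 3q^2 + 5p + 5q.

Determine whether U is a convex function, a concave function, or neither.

U is quadratic, so its Hessian is the constant matrix H = [[-4, 4], [4, -6]].
det(H) = 8, tr(H) = -10.
det(H) > 0 and tr(H) < 0, so H is negative definite everywhere: concave.

concave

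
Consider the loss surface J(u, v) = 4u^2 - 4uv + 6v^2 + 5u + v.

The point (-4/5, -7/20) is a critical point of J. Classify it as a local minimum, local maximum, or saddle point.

The Hessian of J is constant: H = [[8, -4], [-4, 12]].
det(H) = 8·12 − (-4)² = 80.
det(H) > 0 and tr(H) = 20 > 0, so H is positive definite and the point is a local minimum.

local minimum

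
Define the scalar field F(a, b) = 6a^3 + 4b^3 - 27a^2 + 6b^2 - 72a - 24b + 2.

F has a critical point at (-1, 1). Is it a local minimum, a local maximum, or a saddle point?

The mixed partial ∂²F/∂a∂b is 0, so the Hessian at any point is diag(F_aa, F_bb) = diag(18(2a - 3), 12(2b + 1)).
At (-1, 1): H = diag(-90, 36).
The eigenvalues have opposite signs, so H is indefinite: a saddle point.

saddle point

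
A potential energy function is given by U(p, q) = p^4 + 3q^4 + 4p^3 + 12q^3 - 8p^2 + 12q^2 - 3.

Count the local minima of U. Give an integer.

U separates as a function of p plus a function of q, so ∇U=0 decouples.
∂U/∂p = 4p(p - 1)(p + 4) = 0 at p ∈ {-4, 0, 1}; ∂U/∂q = 12q(q + 1)(q + 2) = 0 at q ∈ {-2, -1, 0}.
The Hessian is diagonal: diag(U_pp, U_qq). Second derivatives: U_pp(-4)=80, U_pp(0)=-16, U_pp(1)=20; U_qq(-2)=24, U_qq(-1)=-12, U_qq(0)=24.
Local minima occur where both diagonal entries positive: (-4, -2), (-4, 0), (1, -2), (1, 0). Count: 4.

4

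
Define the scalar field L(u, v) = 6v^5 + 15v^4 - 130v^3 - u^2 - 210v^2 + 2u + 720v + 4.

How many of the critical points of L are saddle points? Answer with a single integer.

L separates as a function of u plus a function of v, so ∇L=0 decouples.
∂L/∂u = -2(u - 1) = 0 at u ∈ {1}; ∂L/∂v = 30(v - 3)(v - 1)(v + 2)(v + 4) = 0 at v ∈ {-4, -2, 1, 3}.
The Hessian is diagonal: diag(L_uu, L_vv). Second derivatives: L_uu(1)=-2; L_vv(-4)=-2100, L_vv(-2)=900, L_vv(1)=-900, L_vv(3)=2100.
Saddle points occur where the two diagonal entries have opposite signs: (1, -2), (1, 3). Count: 2.

2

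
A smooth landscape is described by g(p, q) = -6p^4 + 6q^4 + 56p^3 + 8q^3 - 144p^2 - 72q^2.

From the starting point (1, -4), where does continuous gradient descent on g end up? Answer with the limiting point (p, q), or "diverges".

(3, -3)

g is separable, so gradient descent decouples: p follows -∂g/∂p, q follows -∂g/∂q.
∂g/∂p = -24p(p - 4)(p - 3); at p=1 this is -144, so p increases.
∂g/∂q = 24q(q - 2)(q + 3); at q=-4 this is -576, so q increases.
p converges to its nearest critical value 3 (a local min of the p-part); q converges to -3. The iterate converges to (3, -3).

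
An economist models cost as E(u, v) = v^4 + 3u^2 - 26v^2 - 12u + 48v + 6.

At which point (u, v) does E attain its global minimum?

(2, -4)

E(u,v) separates as P(u) + Q(v) + 6, so its minimum is min P + min Q + 6.
P'(u) = 6u - 12 vanishes at u ∈ {2}; Q'(v) = 4(v - 3)(v - 1)(v + 4) vanishes at v ∈ {-4, 1, 3}.
Local minima of P (where P''>0): P(2)=-12. Local minima of Q: Q(-4)=-352, Q(3)=-9.
So the global minimum of E is P(2) + Q(-4) + 6 = -12 − 352 + 6 = -358, attained at (2, -4).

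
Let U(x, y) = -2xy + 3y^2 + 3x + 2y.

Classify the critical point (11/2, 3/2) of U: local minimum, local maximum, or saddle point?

saddle point

The Hessian of U is constant: H = [[0, -2], [-2, 6]].
det(H) = 0·6 − (-2)² = -4.
Since det(H) < 0, H is indefinite and the critical point is a saddle point.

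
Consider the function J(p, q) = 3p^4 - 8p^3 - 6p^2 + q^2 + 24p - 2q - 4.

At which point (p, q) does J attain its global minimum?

J(p,q) separates as A(p) + B(q) − 4, so its minimum is min A + min B − 4.
A'(p) = 12(p - 2)(p - 1)(p + 1) vanishes at p ∈ {-1, 1, 2}; B'(q) = 2q - 2 vanishes at q ∈ {1}.
Local minima of A (where A''>0): A(-1)=-19, A(2)=8. Local minima of B: B(1)=-1.
So the global minimum of J is A(-1) + B(1) − 4 = -19 − 1 − 4 = -24, attained at (-1, 1).

(-1, 1)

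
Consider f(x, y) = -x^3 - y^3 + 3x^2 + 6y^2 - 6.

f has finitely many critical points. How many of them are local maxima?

1

f separates as a function of x plus a function of y, so ∇f=0 decouples.
∂f/∂x = -3x(x - 2) = 0 at x ∈ {0, 2}; ∂f/∂y = -3y(y - 4) = 0 at y ∈ {0, 4}.
The Hessian is diagonal: diag(f_xx, f_yy). Second derivatives: f_xx(0)=6, f_xx(2)=-6; f_yy(0)=12, f_yy(4)=-12.
Local maxima occur where both diagonal entries negative: (2, 4). Count: 1.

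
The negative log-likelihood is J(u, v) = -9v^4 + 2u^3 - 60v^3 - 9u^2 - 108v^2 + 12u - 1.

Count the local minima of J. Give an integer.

1

J separates as a function of u plus a function of v, so ∇J=0 decouples.
∂J/∂u = 6(u - 2)(u - 1) = 0 at u ∈ {1, 2}; ∂J/∂v = -36v(v + 2)(v + 3) = 0 at v ∈ {-3, -2, 0}.
The Hessian is diagonal: diag(J_uu, J_vv). Second derivatives: J_uu(1)=-6, J_uu(2)=6; J_vv(-3)=-108, J_vv(-2)=72, J_vv(0)=-216.
Local minima occur where both diagonal entries positive: (2, -2). Count: 1.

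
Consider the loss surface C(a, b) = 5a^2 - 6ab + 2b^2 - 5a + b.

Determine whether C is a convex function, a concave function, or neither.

convex

C is quadratic, so its Hessian is the constant matrix H = [[10, -6], [-6, 4]].
det(H) = 4, tr(H) = 14.
det(H) > 0 and tr(H) > 0, so H is positive definite everywhere: convex.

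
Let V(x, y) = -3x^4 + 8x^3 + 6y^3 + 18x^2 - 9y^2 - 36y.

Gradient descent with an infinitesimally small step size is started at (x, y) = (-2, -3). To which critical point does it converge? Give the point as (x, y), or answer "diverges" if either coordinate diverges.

diverges

V is separable, so gradient descent decouples: x follows -∂V/∂x, y follows -∂V/∂y.
∂V/∂x = -12x(x - 3)(x + 1); at x=-2 this is 120, so x decreases.
∂V/∂y = 18(y - 2)(y + 1); at y=-3 this is 180, so y decreases.
The x-coordinate has no critical point in that direction and runs off to infinity.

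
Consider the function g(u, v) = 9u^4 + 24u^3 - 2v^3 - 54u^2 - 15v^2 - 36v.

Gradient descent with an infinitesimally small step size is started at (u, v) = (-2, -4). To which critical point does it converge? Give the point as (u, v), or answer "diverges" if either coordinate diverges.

(-3, -3)

g is separable, so gradient descent decouples: u follows -∂g/∂u, v follows -∂g/∂v.
∂g/∂u = 36u(u - 1)(u + 3); at u=-2 this is 216, so u decreases.
∂g/∂v = -6(v + 2)(v + 3); at v=-4 this is -12, so v increases.
u converges to its nearest critical value -3 (a local min of the u-part); v converges to -3. The iterate converges to (-3, -3).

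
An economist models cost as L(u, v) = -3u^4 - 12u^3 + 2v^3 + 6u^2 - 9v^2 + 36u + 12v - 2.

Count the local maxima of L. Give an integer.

L separates as a function of u plus a function of v, so ∇L=0 decouples.
∂L/∂u = -12(u - 1)(u + 1)(u + 3) = 0 at u ∈ {-3, -1, 1}; ∂L/∂v = 6(v - 2)(v - 1) = 0 at v ∈ {1, 2}.
The Hessian is diagonal: diag(L_uu, L_vv). Second derivatives: L_uu(-3)=-96, L_uu(-1)=48, L_uu(1)=-96; L_vv(1)=-6, L_vv(2)=6.
Local maxima occur where both diagonal entries negative: (-3, 1), (1, 1). Count: 2.

2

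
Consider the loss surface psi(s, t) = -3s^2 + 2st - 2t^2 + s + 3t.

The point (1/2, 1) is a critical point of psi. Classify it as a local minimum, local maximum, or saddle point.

The Hessian of psi is constant: H = [[-6, 2], [2, -4]].
det(H) = (-6)·(-4) − 2² = 20.
det(H) > 0 and tr(H) = -10 < 0, so H is negative definite and the point is a local maximum.

local maximum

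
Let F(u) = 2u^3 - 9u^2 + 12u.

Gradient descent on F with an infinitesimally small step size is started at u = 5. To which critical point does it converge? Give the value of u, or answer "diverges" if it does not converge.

F'(u) = 6(u - 2)(u - 1), so F'(5) = 72.
Gradient descent moves in the -F' direction, i.e. u is decreasing.
The nearest critical point in that direction is u = 2, where F'' = 6 > 0 (a local minimum). The iterate converges there.

2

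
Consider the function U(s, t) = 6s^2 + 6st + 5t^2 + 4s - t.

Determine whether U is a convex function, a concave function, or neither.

U is quadratic, so its Hessian is the constant matrix H = [[12, 6], [6, 10]].
det(H) = 84, tr(H) = 22.
det(H) > 0 and tr(H) > 0, so H is positive definite everywhere: convex.

convex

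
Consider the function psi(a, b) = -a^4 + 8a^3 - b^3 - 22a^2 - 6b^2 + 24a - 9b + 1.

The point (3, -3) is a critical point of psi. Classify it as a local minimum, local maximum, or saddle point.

The mixed partial ∂²psi/∂a∂b is 0, so the Hessian at any point is diag(psi_aa, psi_bb) = diag(4(-3a^2 + 12a - 11), -6(b + 2)).
At (3, -3): H = diag(-8, 6).
The eigenvalues have opposite signs, so H is indefinite: a saddle point.

saddle point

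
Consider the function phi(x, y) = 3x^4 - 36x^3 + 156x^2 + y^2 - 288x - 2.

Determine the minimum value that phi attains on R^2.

-194

phi(x,y) separates as P(x) + Q(y) − 2, so its minimum is min P + min Q − 2.
P'(x) = 12(x - 4)(x - 3)(x - 2) vanishes at x ∈ {2, 3, 4}; Q'(y) = 2y vanishes at y ∈ {0}.
Local minima of P (where P''>0): P(2)=-192, P(4)=-192. Local minima of Q: Q(0)=0.
So the global minimum of phi is P(2) + Q(0) − 2 = -192 + 0 − 2 = -194, attained at (2, 0).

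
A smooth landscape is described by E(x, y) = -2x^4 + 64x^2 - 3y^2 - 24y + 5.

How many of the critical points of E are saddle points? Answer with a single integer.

E separates as a function of x plus a function of y, so ∇E=0 decouples.
∂E/∂x = -8x(x - 4)(x + 4) = 0 at x ∈ {-4, 0, 4}; ∂E/∂y = -6(y + 4) = 0 at y ∈ {-4}.
The Hessian is diagonal: diag(E_xx, E_yy). Second derivatives: E_xx(-4)=-256, E_xx(0)=128, E_xx(4)=-256; E_yy(-4)=-6.
Saddle points occur where the two diagonal entries have opposite signs: (0, -4). Count: 1.

1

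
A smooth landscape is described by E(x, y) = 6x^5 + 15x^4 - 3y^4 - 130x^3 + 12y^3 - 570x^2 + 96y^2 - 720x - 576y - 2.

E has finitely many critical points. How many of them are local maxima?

E separates as a function of x plus a function of y, so ∇E=0 decouples.
∂E/∂x = 30(x - 4)(x + 1)(x + 2)(x + 3) = 0 at x ∈ {-3, -2, -1, 4}; ∂E/∂y = -12(y - 4)(y - 3)(y + 4) = 0 at y ∈ {-4, 3, 4}.
The Hessian is diagonal: diag(E_xx, E_yy). Second derivatives: E_xx(-3)=-420, E_xx(-2)=180, E_xx(-1)=-300, E_xx(4)=6300; E_yy(-4)=-672, E_yy(3)=84, E_yy(4)=-96.
Local maxima occur where both diagonal entries negative: (-3, -4), (-3, 4), (-1, -4), (-1, 4). Count: 4.

4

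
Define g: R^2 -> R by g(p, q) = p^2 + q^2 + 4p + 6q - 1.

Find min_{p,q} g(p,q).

-14

g(p,q) separates as A(p) + B(q) − 1, so its minimum is min A + min B − 1.
A'(p) = 2p + 4 vanishes at p ∈ {-2}; B'(q) = 2q + 6 vanishes at q ∈ {-3}.
Local minima of A (where A''>0): A(-2)=-4. Local minima of B: B(-3)=-9.
So the global minimum of g is A(-2) + B(-3) − 1 = -4 − 9 − 1 = -14, attained at (-2, -3).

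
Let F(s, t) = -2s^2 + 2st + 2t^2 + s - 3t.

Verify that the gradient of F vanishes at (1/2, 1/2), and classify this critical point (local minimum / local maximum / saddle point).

∇F = (-4s + 2t + 1, 2s + 4t - 3); substituting (1/2, 1/2) gives ∇F = (0, 0), so (1/2, 1/2) is indeed a critical point.
The Hessian of F is constant: H = [[-4, 2], [2, 4]].
det(H) = (-4)·4 − 2² = -20.
Since det(H) < 0, H is indefinite and the critical point is a saddle point.

saddle point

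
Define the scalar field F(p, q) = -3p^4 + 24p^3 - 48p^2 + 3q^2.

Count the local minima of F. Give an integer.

F separates as a function of p plus a function of q, so ∇F=0 decouples.
∂F/∂p = -12p(p - 4)(p - 2) = 0 at p ∈ {0, 2, 4}; ∂F/∂q = 6q = 0 at q ∈ {0}.
The Hessian is diagonal: diag(F_pp, F_qq). Second derivatives: F_pp(0)=-96, F_pp(2)=48, F_pp(4)=-96; F_qq(0)=6.
Local minima occur where both diagonal entries positive: (2, 0). Count: 1.

1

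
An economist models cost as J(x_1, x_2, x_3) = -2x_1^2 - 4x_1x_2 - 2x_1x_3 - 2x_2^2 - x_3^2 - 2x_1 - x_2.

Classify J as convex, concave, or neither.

J is quadratic, so its Hessian is the constant matrix H = [[-4, -4, -2], [-4, -4, 0], [-2, 0, -2]].
Leading principal minors: -4, 0, 16.
Neither pattern holds ⇒ H is indefinite ⇒ neither convex nor concave.

neither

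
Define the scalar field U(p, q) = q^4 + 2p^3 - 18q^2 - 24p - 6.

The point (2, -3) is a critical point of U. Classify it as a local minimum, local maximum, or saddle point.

local minimum

The mixed partial ∂²U/∂p∂q is 0, so the Hessian at any point is diag(U_pp, U_qq) = diag(12p, 12(q^2 - 3)).
At (2, -3): H = diag(24, 72).
Both eigenvalues are positive, so H is positive definite: a local minimum.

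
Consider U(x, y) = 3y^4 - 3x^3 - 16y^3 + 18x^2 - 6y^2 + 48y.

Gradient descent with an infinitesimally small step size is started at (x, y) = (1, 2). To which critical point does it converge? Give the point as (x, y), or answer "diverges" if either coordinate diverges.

(0, 4)

U is separable, so gradient descent decouples: x follows -∂U/∂x, y follows -∂U/∂y.
∂U/∂x = -9x(x - 4); at x=1 this is 27, so x decreases.
∂U/∂y = 12(y - 4)(y - 1)(y + 1); at y=2 this is -72, so y increases.
x converges to its nearest critical value 0 (a local min of the x-part); y converges to 4. The iterate converges to (0, 4).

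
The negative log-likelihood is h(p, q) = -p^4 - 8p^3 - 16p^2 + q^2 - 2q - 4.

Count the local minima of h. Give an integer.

h separates as a function of p plus a function of q, so ∇h=0 decouples.
∂h/∂p = -4p(p + 2)(p + 4) = 0 at p ∈ {-4, -2, 0}; ∂h/∂q = 2(q - 1) = 0 at q ∈ {1}.
The Hessian is diagonal: diag(h_pp, h_qq). Second derivatives: h_pp(-4)=-32, h_pp(-2)=16, h_pp(0)=-32; h_qq(1)=2.
Local minima occur where both diagonal entries positive: (-2, 1). Count: 1.

1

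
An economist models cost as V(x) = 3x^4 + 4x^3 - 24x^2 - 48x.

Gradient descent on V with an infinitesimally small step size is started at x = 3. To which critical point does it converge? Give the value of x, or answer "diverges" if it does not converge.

2

V'(x) = 12(x - 2)(x + 1)(x + 2), so V'(3) = 240.
Gradient descent moves in the -V' direction, i.e. x is decreasing.
The nearest critical point in that direction is x = 2, where V'' = 144 > 0 (a local minimum). The iterate converges there.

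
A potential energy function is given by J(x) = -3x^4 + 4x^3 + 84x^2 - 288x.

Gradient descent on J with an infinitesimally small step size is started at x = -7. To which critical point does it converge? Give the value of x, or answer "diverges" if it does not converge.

diverges

J'(x) = -12(x - 3)(x - 2)(x + 4), so J'(-7) = 3240.
Gradient descent moves in the -J' direction, i.e. x is decreasing.
There is no critical point below x=-7, and J' keeps the same sign, so the iterate runs off to −∞.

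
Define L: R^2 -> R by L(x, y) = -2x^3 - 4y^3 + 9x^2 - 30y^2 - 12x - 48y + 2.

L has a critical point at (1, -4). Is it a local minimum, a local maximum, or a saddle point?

local minimum

The mixed partial ∂²L/∂x∂y is 0, so the Hessian at any point is diag(L_xx, L_yy) = diag(6(-2x + 3), -12(2y + 5)).
At (1, -4): H = diag(6, 36).
Both eigenvalues are positive, so H is positive definite: a local minimum.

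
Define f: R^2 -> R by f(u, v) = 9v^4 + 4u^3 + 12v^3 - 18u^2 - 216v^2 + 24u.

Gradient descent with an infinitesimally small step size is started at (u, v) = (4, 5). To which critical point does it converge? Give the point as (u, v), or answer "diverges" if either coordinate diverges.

f is separable, so gradient descent decouples: u follows -∂f/∂u, v follows -∂f/∂v.
∂f/∂u = 12(u - 2)(u - 1); at u=4 this is 72, so u decreases.
∂f/∂v = 36v(v - 3)(v + 4); at v=5 this is 3240, so v decreases.
u converges to its nearest critical value 2 (a local min of the u-part); v converges to 3. The iterate converges to (2, 3).

(2, 3)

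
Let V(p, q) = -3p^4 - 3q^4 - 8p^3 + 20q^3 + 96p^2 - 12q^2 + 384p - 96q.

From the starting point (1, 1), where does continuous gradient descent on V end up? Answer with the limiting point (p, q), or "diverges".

(-2, 2)

V is separable, so gradient descent decouples: p follows -∂V/∂p, q follows -∂V/∂q.
∂V/∂p = -12(p - 4)(p + 2)(p + 4); at p=1 this is 540, so p decreases.
∂V/∂q = -12(q - 4)(q - 2)(q + 1); at q=1 this is -72, so q increases.
p converges to its nearest critical value -2 (a local min of the p-part); q converges to 2. The iterate converges to (-2, 2).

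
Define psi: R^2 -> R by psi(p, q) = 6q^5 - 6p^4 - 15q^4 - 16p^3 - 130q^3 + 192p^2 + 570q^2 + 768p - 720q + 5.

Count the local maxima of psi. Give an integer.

4

psi separates as a function of p plus a function of q, so ∇psi=0 decouples.
∂psi/∂p = -24(p - 4)(p + 2)(p + 4) = 0 at p ∈ {-4, -2, 4}; ∂psi/∂q = 30(q - 3)(q - 2)(q - 1)(q + 4) = 0 at q ∈ {-4, 1, 2, 3}.
The Hessian is diagonal: diag(psi_pp, psi_qq). Second derivatives: psi_pp(-4)=-384, psi_pp(-2)=288, psi_pp(4)=-1152; psi_qq(-4)=-6300, psi_qq(1)=300, psi_qq(2)=-180, psi_qq(3)=420.
Local maxima occur where both diagonal entries negative: (-4, -4), (-4, 2), (4, -4), (4, 2). Count: 4.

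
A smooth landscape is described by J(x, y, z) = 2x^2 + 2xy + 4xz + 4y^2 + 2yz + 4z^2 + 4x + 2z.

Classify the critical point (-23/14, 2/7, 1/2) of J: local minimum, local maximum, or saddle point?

local minimum

The Hessian is constant: H = [[4, 2, 4], [2, 8, 2], [4, 2, 8]].
Leading principal minors: Δ₁ = 4, Δ₂ = 28, Δ₃ = 112.
All leading minors are positive, so H is positive definite: a local minimum.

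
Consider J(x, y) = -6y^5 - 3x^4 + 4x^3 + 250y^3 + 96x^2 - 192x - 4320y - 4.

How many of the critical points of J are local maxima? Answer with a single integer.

4

J separates as a function of x plus a function of y, so ∇J=0 decouples.
∂J/∂x = -12(x - 4)(x - 1)(x + 4) = 0 at x ∈ {-4, 1, 4}; ∂J/∂y = -30(y - 4)(y - 3)(y + 3)(y + 4) = 0 at y ∈ {-4, -3, 3, 4}.
The Hessian is diagonal: diag(J_xx, J_yy). Second derivatives: J_xx(-4)=-480, J_xx(1)=180, J_xx(4)=-288; J_yy(-4)=1680, J_yy(-3)=-1260, J_yy(3)=1260, J_yy(4)=-1680.
Local maxima occur where both diagonal entries negative: (-4, -3), (-4, 4), (4, -3), (4, 4). Count: 4.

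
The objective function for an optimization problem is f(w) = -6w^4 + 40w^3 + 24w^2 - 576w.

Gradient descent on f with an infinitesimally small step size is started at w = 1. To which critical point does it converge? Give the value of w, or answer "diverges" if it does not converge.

f'(w) = -24(w - 4)(w - 3)(w + 2), so f'(1) = -432.
Gradient descent moves in the -f' direction, i.e. w is increasing.
The nearest critical point in that direction is w = 3, where f'' = 120 > 0 (a local minimum). The iterate converges there.

3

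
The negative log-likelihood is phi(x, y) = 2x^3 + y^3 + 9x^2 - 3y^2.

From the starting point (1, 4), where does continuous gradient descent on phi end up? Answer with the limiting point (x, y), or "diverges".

(0, 2)

phi is separable, so gradient descent decouples: x follows -∂phi/∂x, y follows -∂phi/∂y.
∂phi/∂x = 6x(x + 3); at x=1 this is 24, so x decreases.
∂phi/∂y = 3y(y - 2); at y=4 this is 24, so y decreases.
x converges to its nearest critical value 0 (a local min of the x-part); y converges to 2. The iterate converges to (0, 2).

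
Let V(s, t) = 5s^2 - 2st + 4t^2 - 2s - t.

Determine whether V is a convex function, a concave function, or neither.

V is quadratic, so its Hessian is the constant matrix H = [[10, -2], [-2, 8]].
det(H) = 76, tr(H) = 18.
det(H) > 0 and tr(H) > 0, so H is positive definite everywhere: convex.

convex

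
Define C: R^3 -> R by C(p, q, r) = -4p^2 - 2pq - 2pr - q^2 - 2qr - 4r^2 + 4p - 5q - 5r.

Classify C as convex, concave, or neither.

C is quadratic, so its Hessian is the constant matrix H = [[-8, -2, -2], [-2, -2, -2], [-2, -2, -8]].
Leading principal minors: -8, 12, -72.
Signs alternate −, +, − ⇒ H ≺ 0 ⇒ concave.

concave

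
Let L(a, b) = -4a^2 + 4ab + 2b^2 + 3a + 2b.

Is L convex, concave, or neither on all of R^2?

L is quadratic, so its Hessian is the constant matrix H = [[-8, 4], [4, 4]].
det(H) = -48, tr(H) = -4.
det(H) < 0, so H is indefinite: neither convex nor concave.

neither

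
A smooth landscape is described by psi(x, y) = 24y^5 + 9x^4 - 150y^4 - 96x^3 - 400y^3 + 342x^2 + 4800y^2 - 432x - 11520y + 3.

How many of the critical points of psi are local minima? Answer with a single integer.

4

psi separates as a function of x plus a function of y, so ∇psi=0 decouples.
∂psi/∂x = 36(x - 4)(x - 3)(x - 1) = 0 at x ∈ {1, 3, 4}; ∂psi/∂y = 120(y - 4)(y - 3)(y - 2)(y + 4) = 0 at y ∈ {-4, 2, 3, 4}.
The Hessian is diagonal: diag(psi_xx, psi_yy). Second derivatives: psi_xx(1)=216, psi_xx(3)=-72, psi_xx(4)=108; psi_yy(-4)=-40320, psi_yy(2)=1440, psi_yy(3)=-840, psi_yy(4)=1920.
Local minima occur where both diagonal entries positive: (1, 2), (1, 4), (4, 2), (4, 4). Count: 4.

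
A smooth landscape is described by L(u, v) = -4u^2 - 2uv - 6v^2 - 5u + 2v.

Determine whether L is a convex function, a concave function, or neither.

concave

L is quadratic, so its Hessian is the constant matrix H = [[-8, -2], [-2, -12]].
det(H) = 92, tr(H) = -20.
det(H) > 0 and tr(H) < 0, so H is negative definite everywhere: concave.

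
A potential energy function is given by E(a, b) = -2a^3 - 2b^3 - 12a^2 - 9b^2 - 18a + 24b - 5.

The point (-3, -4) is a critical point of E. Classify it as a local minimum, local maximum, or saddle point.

The mixed partial ∂²E/∂a∂b is 0, so the Hessian at any point is diag(E_aa, E_bb) = diag(-12(a + 2), -6(2b + 3)).
At (-3, -4): H = diag(12, 30).
Both eigenvalues are positive, so H is positive definite: a local minimum.

local minimum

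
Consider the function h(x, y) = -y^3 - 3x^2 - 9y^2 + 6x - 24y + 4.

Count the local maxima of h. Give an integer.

h separates as a function of x plus a function of y, so ∇h=0 decouples.
∂h/∂x = -6(x - 1) = 0 at x ∈ {1}; ∂h/∂y = -3(y + 2)(y + 4) = 0 at y ∈ {-4, -2}.
The Hessian is diagonal: diag(h_xx, h_yy). Second derivatives: h_xx(1)=-6; h_yy(-4)=6, h_yy(-2)=-6.
Local maxima occur where both diagonal entries negative: (1, -2). Count: 1.

1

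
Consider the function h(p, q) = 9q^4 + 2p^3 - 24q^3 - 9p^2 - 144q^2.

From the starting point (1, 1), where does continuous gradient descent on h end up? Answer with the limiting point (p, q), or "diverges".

h is separable, so gradient descent decouples: p follows -∂h/∂p, q follows -∂h/∂q.
∂h/∂p = 6p(p - 3); at p=1 this is -12, so p increases.
∂h/∂q = 36q(q - 4)(q + 2); at q=1 this is -324, so q increases.
p converges to its nearest critical value 3 (a local min of the p-part); q converges to 4. The iterate converges to (3, 4).

(3, 4)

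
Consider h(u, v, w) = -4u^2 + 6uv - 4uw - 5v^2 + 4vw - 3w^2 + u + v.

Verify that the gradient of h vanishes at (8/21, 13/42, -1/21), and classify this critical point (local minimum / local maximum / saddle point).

∇h = (-8u + 6v - 4w + 1, 6u - 10v + 4w + 1, -4u + 4v - 6w); substituting (8/21, 13/42, -1/21) gives ∇h = (0, 0, 0), so (8/21, 13/42, -1/21) is indeed a critical point.
The Hessian is constant: H = [[-8, 6, -4], [6, -10, 4], [-4, 4, -6]].
Leading principal minors: Δ₁ = -8, Δ₂ = 44, Δ₃ = -168.
The minors alternate sign starting negative (−, +, −), so H is negative definite: a local maximum.

local maximum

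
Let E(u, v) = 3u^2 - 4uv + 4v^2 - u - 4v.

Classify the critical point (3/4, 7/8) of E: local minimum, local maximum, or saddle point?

The Hessian of E is constant: H = [[6, -4], [-4, 8]].
det(H) = 6·8 − (-4)² = 32.
det(H) > 0 and tr(H) = 14 > 0, so H is positive definite and the point is a local minimum.

local minimum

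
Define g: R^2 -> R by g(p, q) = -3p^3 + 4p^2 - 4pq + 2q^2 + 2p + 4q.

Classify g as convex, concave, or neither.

The term -3p^3 is cubic, so the Hessian is not constant.
∂²g/∂p² = -18p + 8, which takes both signs as p varies (negative for sufficiently large p). A diagonal entry of the Hessian changing sign means the Hessian is neither positive- nor negative-semidefinite on all of R^2.

neither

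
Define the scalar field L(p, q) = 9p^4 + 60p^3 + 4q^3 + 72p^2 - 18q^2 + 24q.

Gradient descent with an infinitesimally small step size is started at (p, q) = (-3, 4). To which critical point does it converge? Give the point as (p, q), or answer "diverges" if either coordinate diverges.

(-4, 2)

L is separable, so gradient descent decouples: p follows -∂L/∂p, q follows -∂L/∂q.
∂L/∂p = 36p(p + 1)(p + 4); at p=-3 this is 216, so p decreases.
∂L/∂q = 12(q - 2)(q - 1); at q=4 this is 72, so q decreases.
p converges to its nearest critical value -4 (a local min of the p-part); q converges to 2. The iterate converges to (-4, 2).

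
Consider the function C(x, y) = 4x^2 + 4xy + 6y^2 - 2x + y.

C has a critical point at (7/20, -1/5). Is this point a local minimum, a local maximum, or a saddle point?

local minimum

The Hessian of C is constant: H = [[8, 4], [4, 12]].
det(H) = 8·12 − 4² = 80.
det(H) > 0 and tr(H) = 20 > 0, so H is positive definite and the point is a local minimum.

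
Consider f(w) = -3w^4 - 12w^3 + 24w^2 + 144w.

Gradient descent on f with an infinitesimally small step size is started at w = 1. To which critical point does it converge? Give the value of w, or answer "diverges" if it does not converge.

f'(w) = -12(w - 2)(w + 2)(w + 3), so f'(1) = 144.
Gradient descent moves in the -f' direction, i.e. w is decreasing.
The nearest critical point in that direction is w = -2, where f'' = 48 > 0 (a local minimum). The iterate converges there.

-2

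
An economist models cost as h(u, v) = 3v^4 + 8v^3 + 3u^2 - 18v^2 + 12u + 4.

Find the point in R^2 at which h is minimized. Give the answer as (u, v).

h(u,v) separates as P(u) + Q(v) + 4, so its minimum is min P + min Q + 4.
P'(u) = 6u + 12 vanishes at u ∈ {-2}; Q'(v) = 12v(v - 1)(v + 3) vanishes at v ∈ {-3, 0, 1}.
Local minima of P (where P''>0): P(-2)=-12. Local minima of Q: Q(-3)=-135, Q(1)=-7.
So the global minimum of h is P(-2) + Q(-3) + 4 = -12 − 135 + 4 = -143, attained at (-2, -3).

(-2, -3)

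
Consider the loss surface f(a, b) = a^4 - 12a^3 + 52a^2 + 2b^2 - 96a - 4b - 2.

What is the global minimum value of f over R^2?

f(a,b) separates as P(a) + Q(b) − 2, so its minimum is min P + min Q − 2.
P'(a) = 4(a - 4)(a - 3)(a - 2) vanishes at a ∈ {2, 3, 4}; Q'(b) = 4b - 4 vanishes at b ∈ {1}.
Local minima of P (where P''>0): P(2)=-64, P(4)=-64. Local minima of Q: Q(1)=-2.
So the global minimum of f is P(2) + Q(1) − 2 = -64 − 2 − 2 = -68, attained at (2, 1).

-68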